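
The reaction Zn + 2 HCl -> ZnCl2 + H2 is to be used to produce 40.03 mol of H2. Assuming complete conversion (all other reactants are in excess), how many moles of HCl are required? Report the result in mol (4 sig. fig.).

80.06 mol

n(H2) = 40.03 mol
n(HCl) = (2/1) × 40.03 = 80.06 mol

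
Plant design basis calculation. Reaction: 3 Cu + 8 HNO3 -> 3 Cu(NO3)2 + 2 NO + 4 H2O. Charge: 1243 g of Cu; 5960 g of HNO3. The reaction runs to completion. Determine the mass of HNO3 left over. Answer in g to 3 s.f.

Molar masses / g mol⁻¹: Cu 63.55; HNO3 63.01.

n(Cu) = 1243 / 63.55 = 19.56 mol
n(HNO3) = 5960 / 63.01 = 94.59 mol
n/ν for Cu = 19.56/3 = 6.520
n/ν for HNO3 = 94.59/8 = 11.82
Smallest n/ν is Cu → limiting reagent.
HNO3 consumed = (8/3) × 19.56 = 52.16 mol
HNO3 remaining = 94.59 − 52.16 = 42.43 mol
mass = 42.43 × 63.01 = 2674 g

2670 g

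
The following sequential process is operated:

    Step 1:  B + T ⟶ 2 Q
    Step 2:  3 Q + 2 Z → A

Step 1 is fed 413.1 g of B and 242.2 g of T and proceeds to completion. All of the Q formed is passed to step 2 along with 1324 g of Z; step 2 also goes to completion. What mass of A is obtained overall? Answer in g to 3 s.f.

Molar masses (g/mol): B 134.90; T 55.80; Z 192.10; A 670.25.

Step 1:
n(B) = 413.1 / 134.90 = 3.062 mol
n(T) = 242.2 / 55.80 = 4.341 mol
n/ν for B = 3.062/1 = 3.062
n/ν for T = 4.341/1 = 4.341
Smallest n/ν is B → limiting reagent.
n(Q) produced = (2/1) × 3.062 = 6.124 mol
Step 2:
n(Q) available = 6.124 mol
n(Z) = 1324 / 192.10 = 6.892 mol
n/ν for Q = 6.124/3 = 2.041
n/ν for Z = 6.892/2 = 3.446
Smallest n/ν is Q → limiting reagent.
n(A) = (1/3) × 6.124 = 2.041 mol
mass = 2.041 × 670.25 = 1368 g

1370 g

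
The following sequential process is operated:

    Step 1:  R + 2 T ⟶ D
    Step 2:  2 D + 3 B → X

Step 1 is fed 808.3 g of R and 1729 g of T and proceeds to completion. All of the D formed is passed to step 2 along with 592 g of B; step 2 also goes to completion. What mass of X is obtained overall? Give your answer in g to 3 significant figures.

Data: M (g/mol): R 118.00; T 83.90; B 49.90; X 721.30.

2470 g

Step 1:
n(R) = 808.3 / 118.00 = 6.850 mol
n(T) = 1729 / 83.90 = 20.61 mol
n/ν for R = 6.850/1 = 6.850
n/ν for T = 20.61/2 = 10.31
Smallest n/ν is R → limiting reagent.
n(D) produced = (1/1) × 6.850 = 6.850 mol
Step 2:
n(D) available = 6.850 mol
n(B) = 592.0 / 49.90 = 11.86 mol
n/ν for D = 6.850/2 = 3.425
n/ν for B = 11.86/3 = 3.953
Smallest n/ν is D → limiting reagent.
n(X) = (1/2) × 6.850 = 3.425 mol
mass = 3.425 × 721.30 = 2470 g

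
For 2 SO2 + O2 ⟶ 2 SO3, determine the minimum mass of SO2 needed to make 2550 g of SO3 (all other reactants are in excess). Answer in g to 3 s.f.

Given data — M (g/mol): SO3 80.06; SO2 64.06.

n(SO3) = 2550 / 80.06 = 31.85 mol
n(SO2) = (2/2) × 31.85 = 31.85 mol
mass = 31.85 × 64.06 = 2040 g

2040 g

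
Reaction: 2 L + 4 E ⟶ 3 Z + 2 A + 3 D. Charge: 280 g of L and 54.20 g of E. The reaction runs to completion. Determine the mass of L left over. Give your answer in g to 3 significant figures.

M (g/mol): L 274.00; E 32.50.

n(L) = 280.0 / 274.00 = 1.022 mol
n(E) = 54.20 / 32.50 = 1.668 mol
n/ν for L = 1.022/2 = 0.5110
n/ν for E = 1.668/4 = 0.4170
Smallest n/ν is E → limiting reagent.
L consumed = (2/4) × 1.668 = 0.8340 mol
L remaining = 1.022 − 0.8340 = 0.1880 mol
mass = 0.1880 × 274.00 = 51.51 g

51.5 g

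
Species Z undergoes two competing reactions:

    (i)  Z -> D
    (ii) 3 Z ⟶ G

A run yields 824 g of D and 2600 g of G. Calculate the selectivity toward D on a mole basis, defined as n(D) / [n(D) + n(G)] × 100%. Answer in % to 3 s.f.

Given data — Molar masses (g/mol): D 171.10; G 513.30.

48.7 %

n(D) = 824 / 171.10 = 4.816 mol
n(G) = 2600 / 513.30 = 5.065 mol
selectivity = 4.816/(4.816+5.065) × 100 = 48.74 %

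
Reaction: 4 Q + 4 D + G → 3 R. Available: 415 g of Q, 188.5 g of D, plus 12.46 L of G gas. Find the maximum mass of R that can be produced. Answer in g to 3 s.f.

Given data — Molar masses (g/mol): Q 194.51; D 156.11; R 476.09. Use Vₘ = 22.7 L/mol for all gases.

n(Q) = 415.0 / 194.51 = 2.134 mol
n(D) = 188.5 / 156.11 = 1.207 mol
n(G) = 12.46 / 22.7 = 0.5489 mol
n/ν → Q: 0.5335, D: 0.3018, G: 0.5489; D is limiting.
n(R) = (3/4) × 1.207 = 0.9053 mol
mass = 0.9053 × 476.09 = 431.0 g

431 g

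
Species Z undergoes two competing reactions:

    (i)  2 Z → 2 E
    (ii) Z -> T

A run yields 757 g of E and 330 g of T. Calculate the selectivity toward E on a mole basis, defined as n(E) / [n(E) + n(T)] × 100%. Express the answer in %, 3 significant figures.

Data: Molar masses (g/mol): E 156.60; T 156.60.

n(E) = 757 / 156.60 = 4.834 mol
n(T) = 330 / 156.60 = 2.107 mol
selectivity = 4.834/(4.834+2.107) × 100 = 69.64 %

69.6 %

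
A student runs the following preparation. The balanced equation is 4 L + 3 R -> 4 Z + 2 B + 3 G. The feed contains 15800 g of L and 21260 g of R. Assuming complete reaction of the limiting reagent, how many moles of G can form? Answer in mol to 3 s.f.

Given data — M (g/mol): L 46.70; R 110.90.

192 mol

n(L) = 15800 / 46.70 = 338.3 mol
n(R) = 21260 / 110.90 = 191.7 mol
n/ν → L: 84.58, R: 63.90; R is limiting.
n(G) = (3/3) × 191.7 = 191.7 mol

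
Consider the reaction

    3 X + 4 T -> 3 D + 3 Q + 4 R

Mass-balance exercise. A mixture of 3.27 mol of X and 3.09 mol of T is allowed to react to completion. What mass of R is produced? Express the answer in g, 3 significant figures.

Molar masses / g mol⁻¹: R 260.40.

805 g

n(X) = 3.270 mol
n(T) = 3.090 mol
n/ν for X = 3.270/3 = 1.090
n/ν for T = 3.090/4 = 0.7725
Smallest n/ν is T → limiting reagent.
n(R) = (4/4) × 3.090 = 3.090 mol
mass = 3.090 × 260.40 = 804.6 g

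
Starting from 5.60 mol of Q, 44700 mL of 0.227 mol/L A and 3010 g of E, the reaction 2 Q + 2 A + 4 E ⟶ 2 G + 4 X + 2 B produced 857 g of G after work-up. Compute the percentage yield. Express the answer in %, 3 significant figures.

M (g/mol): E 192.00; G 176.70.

86.6 %

n(Q) = 5.600 mol
n(A) = 0.227 × 44700/1000 = 10.15 mol
n(E) = 3010 / 192.00 = 15.68 mol
n/ν for Q = 5.600/2 = 2.800
n/ν for A = 10.15/2 = 5.075
n/ν for E = 15.68/4 = 3.920
Smallest n/ν is Q → limiting reagent.
theoretical n(G) = (2/2) × 5.600 = 5.600 mol → 989.5 g
% yield = 857 / 989.5 × 100 = 86.61 %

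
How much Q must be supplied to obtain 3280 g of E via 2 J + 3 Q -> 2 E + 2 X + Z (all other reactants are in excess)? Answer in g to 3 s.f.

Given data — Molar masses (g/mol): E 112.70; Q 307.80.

n(E) = 3280 / 112.70 = 29.10 mol
n(Q) = (3/2) × 29.10 = 43.65 mol
mass = 43.65 × 307.80 = 13440 g

13400 g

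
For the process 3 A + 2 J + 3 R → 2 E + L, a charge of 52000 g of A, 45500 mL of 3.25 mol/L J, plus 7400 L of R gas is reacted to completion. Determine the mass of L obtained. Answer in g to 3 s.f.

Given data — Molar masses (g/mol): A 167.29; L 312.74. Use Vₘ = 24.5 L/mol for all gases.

n(A) = 52000 / 167.29 = 310.8 mol
n(J) = 3.25 × 45500/1000 = 147.9 mol
n(R) = 7400 / 24.5 = 302.0 mol
n/ν for A = 310.8/3 = 103.6
n/ν for J = 147.9/2 = 73.95
n/ν for R = 302.0/3 = 100.7
Smallest n/ν is J → limiting reagent.
n(L) = (1/2) × 147.9 = 73.95 mol
mass = 73.95 × 312.74 = 23130 g

23100 g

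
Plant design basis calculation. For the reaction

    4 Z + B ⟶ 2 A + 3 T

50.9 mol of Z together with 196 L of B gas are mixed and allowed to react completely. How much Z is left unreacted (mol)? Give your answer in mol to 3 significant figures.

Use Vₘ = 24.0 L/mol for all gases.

n(Z) = 50.90 mol
n(B) = 196.0 / 24.0 = 8.167 mol
n/ν → Z: 12.73, B: 8.167; B is limiting.
Z consumed = (4/1) × 8.167 = 32.67 mol
Z remaining = 50.90 − 32.67 = 18.23 mol

18.2 mol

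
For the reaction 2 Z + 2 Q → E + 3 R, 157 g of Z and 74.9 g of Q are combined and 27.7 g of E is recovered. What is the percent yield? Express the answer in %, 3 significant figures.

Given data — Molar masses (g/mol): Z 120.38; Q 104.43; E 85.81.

90.0 %

n(Z) = 157.0 / 120.38 = 1.304 mol
n(Q) = 74.90 / 104.43 = 0.7172 mol
n/ν for Z = 1.304/2 = 0.6520
n/ν for Q = 0.7172/2 = 0.3586
Smallest n/ν is Q → limiting reagent.
theoretical n(E) = (1/2) × 0.7172 = 0.3586 mol → 30.77 g
% yield = 27.7 / 30.77 × 100 = 90.02 %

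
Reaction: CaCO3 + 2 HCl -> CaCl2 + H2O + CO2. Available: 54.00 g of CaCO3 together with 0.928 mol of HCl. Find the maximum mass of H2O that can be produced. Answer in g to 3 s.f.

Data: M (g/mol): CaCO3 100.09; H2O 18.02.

8.36 g

n(CaCO3) = 54.00 / 100.09 = 0.5395 mol
n(HCl) = 0.9280 mol
n/ν → CaCO3: 0.5395, HCl: 0.4640; HCl is limiting.
n(H2O) = (1/2) × 0.9280 = 0.4640 mol
mass = 0.4640 × 18.02 = 8.361 g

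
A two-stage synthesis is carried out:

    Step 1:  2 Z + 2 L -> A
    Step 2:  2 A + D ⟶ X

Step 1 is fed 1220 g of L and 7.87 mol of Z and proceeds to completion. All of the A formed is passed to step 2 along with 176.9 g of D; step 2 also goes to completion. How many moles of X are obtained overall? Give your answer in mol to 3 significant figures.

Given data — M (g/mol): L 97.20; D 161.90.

Step 1:
n(L) = 1220 / 97.20 = 12.55 mol
n(Z) = 7.870 mol
n/ν for L = 12.55/2 = 6.275
n/ν for Z = 7.870/2 = 3.935
Smallest n/ν is Z → limiting reagent.
n(A) produced = (1/2) × 7.870 = 3.935 mol
Step 2:
n(A) available = 3.935 mol
n(D) = 176.9 / 161.90 = 1.093 mol
n/ν for A = 3.935/2 = 1.968
n/ν for D = 1.093/1 = 1.093
Smallest n/ν is D → limiting reagent.
n(X) = (1/1) × 1.093 = 1.093 mol

1.09 mol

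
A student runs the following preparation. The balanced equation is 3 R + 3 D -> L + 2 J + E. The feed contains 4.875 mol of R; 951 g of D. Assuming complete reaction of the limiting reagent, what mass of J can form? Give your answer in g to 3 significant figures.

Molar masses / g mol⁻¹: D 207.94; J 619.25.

1890 g

n(R) = 4.875 mol
n(D) = 951.0 / 207.94 = 4.573 mol
n/ν → R: 1.625, D: 1.524; D is limiting.
n(J) = (2/3) × 4.573 = 3.049 mol
mass = 3.049 × 619.25 = 1888 g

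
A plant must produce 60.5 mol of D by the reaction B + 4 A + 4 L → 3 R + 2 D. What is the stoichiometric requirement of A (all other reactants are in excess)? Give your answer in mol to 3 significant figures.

n(D) = 60.50 mol
n(A) = (4/2) × 60.50 = 121.0 mol

121 mol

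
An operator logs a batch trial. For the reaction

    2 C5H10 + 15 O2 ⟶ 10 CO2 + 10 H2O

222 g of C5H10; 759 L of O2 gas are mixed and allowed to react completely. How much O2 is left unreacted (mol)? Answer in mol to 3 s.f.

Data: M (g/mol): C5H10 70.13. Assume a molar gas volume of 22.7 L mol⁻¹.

9.69 mol

n(C5H10) = 222.0 / 70.13 = 3.166 mol
n(O2) = 759.0 / 22.7 = 33.44 mol
n/ν for C5H10 = 3.166/2 = 1.583
n/ν for O2 = 33.44/15 = 2.229
Smallest n/ν is C5H10 → limiting reagent.
O2 consumed = (15/2) × 3.166 = 23.75 mol
O2 remaining = 33.44 − 23.75 = 9.690 mol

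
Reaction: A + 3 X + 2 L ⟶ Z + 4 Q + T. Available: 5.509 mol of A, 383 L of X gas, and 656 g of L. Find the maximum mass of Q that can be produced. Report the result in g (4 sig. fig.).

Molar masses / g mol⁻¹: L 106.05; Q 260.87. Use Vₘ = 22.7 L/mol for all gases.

3227 g

n(A) = 5.509 mol
n(X) = 383.0 / 22.7 = 16.87 mol
n(L) = 656.0 / 106.05 = 6.186 mol
n/ν for A = 5.509/1 = 5.509
n/ν for X = 16.87/3 = 5.623
n/ν for L = 6.186/2 = 3.093
Smallest n/ν is L → limiting reagent.
n(Q) = (4/2) × 6.186 = 12.37 mol
mass = 12.37 × 260.87 = 3227 g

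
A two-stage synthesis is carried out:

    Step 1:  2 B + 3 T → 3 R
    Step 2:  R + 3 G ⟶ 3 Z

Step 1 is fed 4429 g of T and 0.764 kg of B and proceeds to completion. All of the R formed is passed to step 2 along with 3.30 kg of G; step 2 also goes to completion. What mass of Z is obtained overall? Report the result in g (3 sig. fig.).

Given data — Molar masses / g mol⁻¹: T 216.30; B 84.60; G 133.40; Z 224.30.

Step 1:
n(T) = 4429 / 216.30 = 20.48 mol
n(B) = 0.7640×1000 / 84.60 = 9.031 mol
n/ν → T: 6.827, B: 4.516; B is limiting.
n(R) produced = (3/2) × 9.031 = 13.55 mol
Step 2:
n(R) available = 13.55 mol
n(G) = 3.300×1000 / 133.40 = 24.74 mol
n/ν → R: 13.55, G: 8.247; G is limiting.
n(Z) = (3/3) × 24.74 = 24.74 mol
mass = 24.74 × 224.30 = 5549 g

5550 g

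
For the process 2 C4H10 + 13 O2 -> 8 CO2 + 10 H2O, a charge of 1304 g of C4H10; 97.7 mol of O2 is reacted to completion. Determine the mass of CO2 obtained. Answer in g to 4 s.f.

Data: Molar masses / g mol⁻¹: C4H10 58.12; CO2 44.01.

n(C4H10) = 1304 / 58.12 = 22.44 mol
n(O2) = 97.70 mol
n/ν → C4H10: 11.22, O2: 7.515; O2 is limiting.
n(CO2) = (8/13) × 97.70 = 60.12 mol
mass = 60.12 × 44.01 = 2646 g

2646 g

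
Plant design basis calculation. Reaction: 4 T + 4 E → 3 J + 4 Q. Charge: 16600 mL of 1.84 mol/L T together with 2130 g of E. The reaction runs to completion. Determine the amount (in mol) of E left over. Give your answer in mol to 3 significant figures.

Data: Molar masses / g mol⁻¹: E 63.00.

3.27 mol

n(T) = 1.84 × 16600/1000 = 30.54 mol
n(E) = 2130 / 63.00 = 33.81 mol
n/ν for T = 30.54/4 = 7.635
n/ν for E = 33.81/4 = 8.453
Smallest n/ν is T → limiting reagent.
E consumed = (4/4) × 30.54 = 30.54 mol
E remaining = 33.81 − 30.54 = 3.270 mol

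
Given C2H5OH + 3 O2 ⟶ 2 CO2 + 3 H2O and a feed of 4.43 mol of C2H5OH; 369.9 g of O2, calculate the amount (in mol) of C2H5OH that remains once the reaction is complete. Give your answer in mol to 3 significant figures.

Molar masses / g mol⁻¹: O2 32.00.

0.577 mol

n(C2H5OH) = 4.430 mol
n(O2) = 369.9 / 32.00 = 11.56 mol
n/ν for C2H5OH = 4.430/1 = 4.430
n/ν for O2 = 11.56/3 = 3.853
Smallest n/ν is O2 → limiting reagent.
C2H5OH consumed = (1/3) × 11.56 = 3.853 mol
C2H5OH remaining = 4.430 − 3.853 = 0.5770 mol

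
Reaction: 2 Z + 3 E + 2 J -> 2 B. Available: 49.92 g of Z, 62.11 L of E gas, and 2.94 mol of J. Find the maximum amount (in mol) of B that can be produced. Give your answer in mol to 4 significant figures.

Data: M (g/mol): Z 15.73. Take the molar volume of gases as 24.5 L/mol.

1.690 mol

n(Z) = 49.92 / 15.73 = 3.174 mol
n(E) = 62.11 / 24.5 = 2.535 mol
n(J) = 2.940 mol
n/ν → Z: 1.587, E: 0.8450, J: 1.470; E is limiting.
n(B) = (2/3) × 2.535 = 1.690 mol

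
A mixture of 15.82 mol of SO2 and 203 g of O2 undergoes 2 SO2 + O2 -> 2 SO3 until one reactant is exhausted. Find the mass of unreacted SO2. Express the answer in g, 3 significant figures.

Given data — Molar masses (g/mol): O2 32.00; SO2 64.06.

n(SO2) = 15.82 mol
n(O2) = 203.0 / 32.00 = 6.344 mol
n/ν for SO2 = 15.82/2 = 7.910
n/ν for O2 = 6.344/1 = 6.344
Smallest n/ν is O2 → limiting reagent.
SO2 consumed = (2/1) × 6.344 = 12.69 mol
SO2 remaining = 15.82 − 12.69 = 3.130 mol
mass = 3.130 × 64.06 = 200.5 g

201 g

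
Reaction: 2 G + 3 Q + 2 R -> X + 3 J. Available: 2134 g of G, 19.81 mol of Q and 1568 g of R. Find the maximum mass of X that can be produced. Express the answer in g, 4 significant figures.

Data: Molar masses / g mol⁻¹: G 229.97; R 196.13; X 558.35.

2232 g

n(G) = 2134 / 229.97 = 9.279 mol
n(Q) = 19.81 mol
n(R) = 1568 / 196.13 = 7.995 mol
n/ν for G = 9.279/2 = 4.640
n/ν for Q = 19.81/3 = 6.603
n/ν for R = 7.995/2 = 3.998
Smallest n/ν is R → limiting reagent.
n(X) = (1/2) × 7.995 = 3.998 mol
mass = 3.998 × 558.35 = 2232 g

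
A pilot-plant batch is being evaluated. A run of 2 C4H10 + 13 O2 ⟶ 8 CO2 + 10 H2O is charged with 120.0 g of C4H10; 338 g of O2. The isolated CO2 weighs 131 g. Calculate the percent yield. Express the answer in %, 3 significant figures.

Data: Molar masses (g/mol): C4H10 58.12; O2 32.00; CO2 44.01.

n(C4H10) = 120.0 / 58.12 = 2.065 mol
n(O2) = 338.0 / 32.00 = 10.56 mol
n/ν → C4H10: 1.033, O2: 0.8123; O2 is limiting.
theoretical n(CO2) = (8/13) × 10.56 = 6.498 mol → 286.0 g
% yield = 131 / 286.0 × 100 = 45.80 %

45.8 %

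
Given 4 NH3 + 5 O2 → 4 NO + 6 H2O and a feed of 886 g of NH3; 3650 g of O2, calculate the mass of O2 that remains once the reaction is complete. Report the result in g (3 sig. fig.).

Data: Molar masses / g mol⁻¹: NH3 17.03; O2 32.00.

n(NH3) = 886.0 / 17.03 = 52.03 mol
n(O2) = 3650 / 32.00 = 114.1 mol
n/ν for NH3 = 52.03/4 = 13.01
n/ν for O2 = 114.1/5 = 22.82
Smallest n/ν is NH3 → limiting reagent.
O2 consumed = (5/4) × 52.03 = 65.04 mol
O2 remaining = 114.1 − 65.04 = 49.06 mol
mass = 49.06 × 32.00 = 1570 g

1570 g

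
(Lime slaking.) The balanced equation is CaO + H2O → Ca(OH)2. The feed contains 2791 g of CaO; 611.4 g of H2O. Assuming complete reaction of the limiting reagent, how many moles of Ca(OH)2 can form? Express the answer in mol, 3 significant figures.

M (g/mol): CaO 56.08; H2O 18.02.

n(CaO) = 2791 / 56.08 = 49.77 mol
n(H2O) = 611.4 / 18.02 = 33.93 mol
n/ν for CaO = 49.77/1 = 49.77
n/ν for H2O = 33.93/1 = 33.93
Smallest n/ν is H2O → limiting reagent.
n(Ca(OH)2) = (1/1) × 33.93 = 33.93 mol

33.9 mol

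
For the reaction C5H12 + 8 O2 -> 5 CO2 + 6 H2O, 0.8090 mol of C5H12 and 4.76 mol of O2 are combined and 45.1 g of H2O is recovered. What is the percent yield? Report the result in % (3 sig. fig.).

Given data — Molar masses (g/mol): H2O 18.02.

n(C5H12) = 0.8090 mol
n(O2) = 4.760 mol
n/ν → C5H12: 0.8090, O2: 0.5950; O2 is limiting.
theoretical n(H2O) = (6/8) × 4.760 = 3.570 mol → 64.33 g
% yield = 45.1 / 64.33 × 100 = 70.11 %

70.1 %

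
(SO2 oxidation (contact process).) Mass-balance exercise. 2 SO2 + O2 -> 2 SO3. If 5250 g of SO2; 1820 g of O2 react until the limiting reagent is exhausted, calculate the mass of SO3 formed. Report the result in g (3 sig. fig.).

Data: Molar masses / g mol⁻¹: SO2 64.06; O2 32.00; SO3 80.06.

n(SO2) = 5250 / 64.06 = 81.95 mol
n(O2) = 1820 / 32.00 = 56.88 mol
n/ν for SO2 = 81.95/2 = 40.98
n/ν for O2 = 56.88/1 = 56.88
Smallest n/ν is SO2 → limiting reagent.
n(SO3) = (2/2) × 81.95 = 81.95 mol
mass = 81.95 × 80.06 = 6561 g

6560 g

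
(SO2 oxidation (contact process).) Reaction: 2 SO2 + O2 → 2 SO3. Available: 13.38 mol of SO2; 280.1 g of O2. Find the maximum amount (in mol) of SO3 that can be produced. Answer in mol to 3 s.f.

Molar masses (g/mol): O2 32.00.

n(SO2) = 13.38 mol
n(O2) = 280.1 / 32.00 = 8.753 mol
n/ν for SO2 = 13.38/2 = 6.690
n/ν for O2 = 8.753/1 = 8.753
Smallest n/ν is SO2 → limiting reagent.
n(SO3) = (2/2) × 13.38 = 13.38 mol

13.4 mol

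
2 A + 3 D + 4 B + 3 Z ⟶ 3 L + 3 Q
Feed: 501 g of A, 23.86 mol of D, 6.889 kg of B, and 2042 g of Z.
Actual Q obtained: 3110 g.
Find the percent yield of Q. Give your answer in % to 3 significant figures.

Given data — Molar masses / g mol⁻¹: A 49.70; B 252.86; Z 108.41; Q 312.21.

65.9 %

n(A) = 501.0 / 49.70 = 10.08 mol
n(D) = 23.86 mol
n(B) = 6.889×1000 / 252.86 = 27.24 mol
n(Z) = 2042 / 108.41 = 18.84 mol
n/ν → A: 5.040, D: 7.953, B: 6.810, Z: 6.280; A is limiting.
theoretical n(Q) = (3/2) × 10.08 = 15.12 mol → 4721 g
% yield = 3110 / 4721 × 100 = 65.88 %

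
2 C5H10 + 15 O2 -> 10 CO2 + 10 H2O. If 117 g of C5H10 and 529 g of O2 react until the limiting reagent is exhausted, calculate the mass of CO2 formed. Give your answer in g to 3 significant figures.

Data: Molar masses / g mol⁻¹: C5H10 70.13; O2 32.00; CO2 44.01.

367 g

n(C5H10) = 117.0 / 70.13 = 1.668 mol
n(O2) = 529.0 / 32.00 = 16.53 mol
n/ν for C5H10 = 1.668/2 = 0.8340
n/ν for O2 = 16.53/15 = 1.102
Smallest n/ν is C5H10 → limiting reagent.
n(CO2) = (10/2) × 1.668 = 8.340 mol
mass = 8.340 × 44.01 = 367.0 g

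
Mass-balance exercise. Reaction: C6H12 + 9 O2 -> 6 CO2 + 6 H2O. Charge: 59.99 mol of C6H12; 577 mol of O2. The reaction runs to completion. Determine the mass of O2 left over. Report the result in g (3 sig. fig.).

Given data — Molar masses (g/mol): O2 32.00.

n(C6H12) = 59.99 mol
n(O2) = 577.0 mol
n/ν → C6H12: 59.99, O2: 64.11; C6H12 is limiting.
O2 consumed = (9/1) × 59.99 = 539.9 mol
O2 remaining = 577.0 − 539.9 = 37.10 mol
mass = 37.10 × 32.00 = 1187 g

1190 g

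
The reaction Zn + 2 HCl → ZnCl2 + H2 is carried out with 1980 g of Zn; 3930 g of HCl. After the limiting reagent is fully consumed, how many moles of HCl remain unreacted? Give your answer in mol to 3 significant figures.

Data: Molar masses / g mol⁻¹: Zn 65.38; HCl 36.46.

47.2 mol

n(Zn) = 1980 / 65.38 = 30.28 mol
n(HCl) = 3930 / 36.46 = 107.8 mol
n/ν for Zn = 30.28/1 = 30.28
n/ν for HCl = 107.8/2 = 53.90
Smallest n/ν is Zn → limiting reagent.
HCl consumed = (2/1) × 30.28 = 60.56 mol
HCl remaining = 107.8 − 60.56 = 47.24 mol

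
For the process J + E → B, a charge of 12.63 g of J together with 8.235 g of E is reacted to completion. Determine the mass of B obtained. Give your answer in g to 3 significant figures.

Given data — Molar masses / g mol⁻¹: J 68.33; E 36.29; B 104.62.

19.3 g

n(J) = 12.63 / 68.33 = 0.1848 mol
n(E) = 8.235 / 36.29 = 0.2269 mol
n/ν for J = 0.1848/1 = 0.1848
n/ν for E = 0.2269/1 = 0.2269
Smallest n/ν is J → limiting reagent.
n(B) = (1/1) × 0.1848 = 0.1848 mol
mass = 0.1848 × 104.62 = 19.33 g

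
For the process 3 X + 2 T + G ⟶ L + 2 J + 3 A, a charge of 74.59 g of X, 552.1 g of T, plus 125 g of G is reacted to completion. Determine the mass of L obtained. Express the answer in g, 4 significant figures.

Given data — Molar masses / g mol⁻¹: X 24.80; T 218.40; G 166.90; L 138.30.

n(X) = 74.59 / 24.80 = 3.008 mol
n(T) = 552.1 / 218.40 = 2.528 mol
n(G) = 125.0 / 166.90 = 0.7490 mol
n/ν → X: 1.003, T: 1.264, G: 0.7490; G is limiting.
n(L) = (1/1) × 0.7490 = 0.7490 mol
mass = 0.7490 × 138.30 = 103.6 g

103.6 g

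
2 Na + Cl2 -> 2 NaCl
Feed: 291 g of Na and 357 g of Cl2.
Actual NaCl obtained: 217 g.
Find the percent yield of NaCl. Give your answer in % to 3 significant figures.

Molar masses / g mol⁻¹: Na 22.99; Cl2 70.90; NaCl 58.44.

n(Na) = 291.0 / 22.99 = 12.66 mol
n(Cl2) = 357.0 / 70.90 = 5.035 mol
n/ν for Na = 12.66/2 = 6.330
n/ν for Cl2 = 5.035/1 = 5.035
Smallest n/ν is Cl2 → limiting reagent.
theoretical n(NaCl) = (2/1) × 5.035 = 10.07 mol → 588.5 g
% yield = 217 / 588.5 × 100 = 36.87 %

36.9 %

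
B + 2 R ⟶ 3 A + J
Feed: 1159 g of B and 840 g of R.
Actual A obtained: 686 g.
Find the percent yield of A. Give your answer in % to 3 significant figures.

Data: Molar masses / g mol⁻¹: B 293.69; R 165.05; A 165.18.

54.4 %

n(B) = 1159 / 293.69 = 3.946 mol
n(R) = 840.0 / 165.05 = 5.089 mol
n/ν for B = 3.946/1 = 3.946
n/ν for R = 5.089/2 = 2.545
Smallest n/ν is R → limiting reagent.
theoretical n(A) = (3/2) × 5.089 = 7.634 mol → 1261 g
% yield = 686 / 1261 × 100 = 54.40 %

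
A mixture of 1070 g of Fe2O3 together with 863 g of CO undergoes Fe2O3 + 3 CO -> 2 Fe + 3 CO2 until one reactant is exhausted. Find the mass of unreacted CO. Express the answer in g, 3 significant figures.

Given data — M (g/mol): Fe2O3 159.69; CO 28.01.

n(Fe2O3) = 1070 / 159.69 = 6.700 mol
n(CO) = 863.0 / 28.01 = 30.81 mol
n/ν for Fe2O3 = 6.700/1 = 6.700
n/ν for CO = 30.81/3 = 10.27
Smallest n/ν is Fe2O3 → limiting reagent.
CO consumed = (3/1) × 6.700 = 20.10 mol
CO remaining = 30.81 − 20.10 = 10.71 mol
mass = 10.71 × 28.01 = 300.0 g

300 g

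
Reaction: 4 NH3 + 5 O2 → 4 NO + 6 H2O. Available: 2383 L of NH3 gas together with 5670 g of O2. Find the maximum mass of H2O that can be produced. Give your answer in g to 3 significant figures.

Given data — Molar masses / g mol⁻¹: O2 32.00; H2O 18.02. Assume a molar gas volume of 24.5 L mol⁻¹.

n(NH3) = 2383 / 24.5 = 97.27 mol
n(O2) = 5670 / 32.00 = 177.2 mol
n/ν for NH3 = 97.27/4 = 24.32
n/ν for O2 = 177.2/5 = 35.44
Smallest n/ν is NH3 → limiting reagent.
n(H2O) = (6/4) × 97.27 = 145.9 mol
mass = 145.9 × 18.02 = 2629 g

2630 g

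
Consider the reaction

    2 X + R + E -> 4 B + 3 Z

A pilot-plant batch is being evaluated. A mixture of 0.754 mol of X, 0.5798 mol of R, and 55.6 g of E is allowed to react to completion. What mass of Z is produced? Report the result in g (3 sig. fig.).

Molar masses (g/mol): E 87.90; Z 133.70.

151 g

n(X) = 0.7540 mol
n(R) = 0.5798 mol
n(E) = 55.60 / 87.90 = 0.6325 mol
n/ν for X = 0.7540/2 = 0.3770
n/ν for R = 0.5798/1 = 0.5798
n/ν for E = 0.6325/1 = 0.6325
Smallest n/ν is X → limiting reagent.
n(Z) = (3/2) × 0.7540 = 1.131 mol
mass = 1.131 × 133.70 = 151.2 g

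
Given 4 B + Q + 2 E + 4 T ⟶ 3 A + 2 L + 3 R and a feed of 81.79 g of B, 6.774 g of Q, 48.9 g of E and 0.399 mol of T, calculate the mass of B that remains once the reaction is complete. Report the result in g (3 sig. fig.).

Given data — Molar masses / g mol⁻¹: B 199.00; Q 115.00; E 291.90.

34.9 g

n(B) = 81.79 / 199.00 = 0.4110 mol
n(Q) = 6.774 / 115.00 = 0.05890 mol
n(E) = 48.90 / 291.90 = 0.1675 mol
n(T) = 0.3990 mol
n/ν for B = 0.4110/4 = 0.1028
n/ν for Q = 0.05890/1 = 0.05890
n/ν for E = 0.1675/2 = 0.08375
n/ν for T = 0.3990/4 = 0.09975
Smallest n/ν is Q → limiting reagent.
B consumed = (4/1) × 0.05890 = 0.2356 mol
B remaining = 0.4110 − 0.2356 = 0.1754 mol
mass = 0.1754 × 199.00 = 34.90 g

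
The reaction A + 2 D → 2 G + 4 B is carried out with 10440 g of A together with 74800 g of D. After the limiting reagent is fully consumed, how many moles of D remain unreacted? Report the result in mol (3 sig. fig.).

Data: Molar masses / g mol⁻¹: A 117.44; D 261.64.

n(A) = 10440 / 117.44 = 88.90 mol
n(D) = 74800 / 261.64 = 285.9 mol
n/ν → A: 88.90, D: 143.0; A is limiting.
D consumed = (2/1) × 88.90 = 177.8 mol
D remaining = 285.9 − 177.8 = 108.1 mol

108 mol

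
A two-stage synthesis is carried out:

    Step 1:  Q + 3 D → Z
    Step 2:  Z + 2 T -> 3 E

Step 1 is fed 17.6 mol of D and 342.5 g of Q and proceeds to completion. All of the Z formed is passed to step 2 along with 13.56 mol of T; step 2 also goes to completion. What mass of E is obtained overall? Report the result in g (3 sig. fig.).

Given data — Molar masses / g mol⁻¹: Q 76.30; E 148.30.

2000 g

Step 1:
n(D) = 17.60 mol
n(Q) = 342.5 / 76.30 = 4.489 mol
n/ν → D: 5.867, Q: 4.489; Q is limiting.
n(Z) produced = (1/1) × 4.489 = 4.489 mol
Step 2:
n(Z) available = 4.489 mol
n(T) = 13.56 mol
n/ν → Z: 4.489, T: 6.780; Z is limiting.
n(E) = (3/1) × 4.489 = 13.47 mol
mass = 13.47 × 148.30 = 1998 g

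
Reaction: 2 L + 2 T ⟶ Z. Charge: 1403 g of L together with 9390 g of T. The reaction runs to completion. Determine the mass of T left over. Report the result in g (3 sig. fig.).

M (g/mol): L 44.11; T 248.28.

1490 g

n(L) = 1403 / 44.11 = 31.81 mol
n(T) = 9390 / 248.28 = 37.82 mol
n/ν for L = 31.81/2 = 15.91
n/ν for T = 37.82/2 = 18.91
Smallest n/ν is L → limiting reagent.
T consumed = (2/2) × 31.81 = 31.81 mol
T remaining = 37.82 − 31.81 = 6.010 mol
mass = 6.010 × 248.28 = 1492 g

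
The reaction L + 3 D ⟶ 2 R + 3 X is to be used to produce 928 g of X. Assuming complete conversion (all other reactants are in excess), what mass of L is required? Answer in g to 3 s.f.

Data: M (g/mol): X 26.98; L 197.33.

n(X) = 928 / 26.98 = 34.40 mol
n(L) = (1/3) × 34.40 = 11.47 mol
mass = 11.47 × 197.33 = 2263 g

2260 g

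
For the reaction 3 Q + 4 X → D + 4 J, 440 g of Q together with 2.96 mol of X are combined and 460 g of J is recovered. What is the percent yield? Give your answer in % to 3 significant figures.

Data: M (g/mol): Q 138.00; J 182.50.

85.2 %

n(Q) = 440.0 / 138.00 = 3.188 mol
n(X) = 2.960 mol
n/ν for Q = 3.188/3 = 1.063
n/ν for X = 2.960/4 = 0.7400
Smallest n/ν is X → limiting reagent.
theoretical n(J) = (4/4) × 2.960 = 2.960 mol → 540.2 g
% yield = 460 / 540.2 × 100 = 85.15 %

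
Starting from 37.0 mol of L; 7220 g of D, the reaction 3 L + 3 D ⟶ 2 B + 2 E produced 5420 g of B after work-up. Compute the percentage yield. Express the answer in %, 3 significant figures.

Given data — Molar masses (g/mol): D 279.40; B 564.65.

55.7 %

n(L) = 37.00 mol
n(D) = 7220 / 279.40 = 25.84 mol
n/ν → L: 12.33, D: 8.613; D is limiting.
theoretical n(B) = (2/3) × 25.84 = 17.23 mol → 9729 g
% yield = 5420 / 9729 × 100 = 55.71 %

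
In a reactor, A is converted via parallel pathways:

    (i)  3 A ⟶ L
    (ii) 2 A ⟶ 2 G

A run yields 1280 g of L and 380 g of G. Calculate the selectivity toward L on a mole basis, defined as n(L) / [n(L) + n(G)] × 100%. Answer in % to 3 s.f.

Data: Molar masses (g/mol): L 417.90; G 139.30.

n(L) = 1280 / 417.90 = 3.063 mol
n(G) = 380 / 139.30 = 2.728 mol
selectivity = 3.063/(3.063+2.728) × 100 = 52.89 %

52.9 %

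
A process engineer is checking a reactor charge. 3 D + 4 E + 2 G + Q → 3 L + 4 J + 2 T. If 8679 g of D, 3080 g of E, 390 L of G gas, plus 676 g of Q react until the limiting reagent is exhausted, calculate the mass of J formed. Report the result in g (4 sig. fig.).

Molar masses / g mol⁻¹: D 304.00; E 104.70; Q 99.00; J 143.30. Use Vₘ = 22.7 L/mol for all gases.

n(D) = 8679 / 304.00 = 28.55 mol
n(E) = 3080 / 104.70 = 29.42 mol
n(G) = 390.0 / 22.7 = 17.18 mol
n(Q) = 676.0 / 99.00 = 6.828 mol
n/ν for D = 28.55/3 = 9.517
n/ν for E = 29.42/4 = 7.355
n/ν for G = 17.18/2 = 8.590
n/ν for Q = 6.828/1 = 6.828
Smallest n/ν is Q → limiting reagent.
n(J) = (4/1) × 6.828 = 27.31 mol
mass = 27.31 × 143.30 = 3914 g

3914 g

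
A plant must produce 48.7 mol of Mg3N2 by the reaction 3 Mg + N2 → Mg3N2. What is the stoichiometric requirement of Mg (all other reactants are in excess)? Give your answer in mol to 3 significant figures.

n(Mg3N2) = 48.70 mol
n(Mg) = (3/1) × 48.70 = 146.1 mol

146 mol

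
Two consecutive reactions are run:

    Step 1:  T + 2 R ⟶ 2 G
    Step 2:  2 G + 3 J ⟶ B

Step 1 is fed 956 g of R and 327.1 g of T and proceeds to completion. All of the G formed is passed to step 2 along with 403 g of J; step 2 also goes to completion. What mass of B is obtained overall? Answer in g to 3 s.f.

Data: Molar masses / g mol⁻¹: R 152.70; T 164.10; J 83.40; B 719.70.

Step 1:
n(R) = 956.0 / 152.70 = 6.261 mol
n(T) = 327.1 / 164.10 = 1.993 mol
n/ν for R = 6.261/2 = 3.131
n/ν for T = 1.993/1 = 1.993
Smallest n/ν is T → limiting reagent.
n(G) produced = (2/1) × 1.993 = 3.986 mol
Step 2:
n(G) available = 3.986 mol
n(J) = 403.0 / 83.40 = 4.832 mol
n/ν for G = 3.986/2 = 1.993
n/ν for J = 4.832/3 = 1.611
Smallest n/ν is J → limiting reagent.
n(B) = (1/3) × 4.832 = 1.611 mol
mass = 1.611 × 719.70 = 1159 g

1160 g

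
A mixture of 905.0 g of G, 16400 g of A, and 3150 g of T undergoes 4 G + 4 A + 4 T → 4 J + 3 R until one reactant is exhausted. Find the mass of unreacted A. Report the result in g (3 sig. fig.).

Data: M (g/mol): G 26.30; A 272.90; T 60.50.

n(G) = 905.0 / 26.30 = 34.41 mol
n(A) = 16400 / 272.90 = 60.10 mol
n(T) = 3150 / 60.50 = 52.07 mol
n/ν for G = 34.41/4 = 8.603
n/ν for A = 60.10/4 = 15.03
n/ν for T = 52.07/4 = 13.02
Smallest n/ν is G → limiting reagent.
A consumed = (4/4) × 34.41 = 34.41 mol
A remaining = 60.10 − 34.41 = 25.69 mol
mass = 25.69 × 272.90 = 7011 g

7010 g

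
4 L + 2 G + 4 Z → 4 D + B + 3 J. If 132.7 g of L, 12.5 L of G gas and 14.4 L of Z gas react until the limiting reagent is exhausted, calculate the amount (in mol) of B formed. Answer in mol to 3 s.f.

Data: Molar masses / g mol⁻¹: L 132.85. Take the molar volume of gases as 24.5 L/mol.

0.147 mol

n(L) = 132.7 / 132.85 = 0.9989 mol
n(G) = 12.50 / 24.5 = 0.5102 mol
n(Z) = 14.40 / 24.5 = 0.5878 mol
n/ν for L = 0.9989/4 = 0.2497
n/ν for G = 0.5102/2 = 0.2551
n/ν for Z = 0.5878/4 = 0.1470
Smallest n/ν is Z → limiting reagent.
n(B) = (1/4) × 0.5878 = 0.1470 mol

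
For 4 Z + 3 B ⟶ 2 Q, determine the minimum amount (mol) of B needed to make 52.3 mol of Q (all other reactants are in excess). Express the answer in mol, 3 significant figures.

n(Q) = 52.30 mol
n(B) = (3/2) × 52.30 = 78.45 mol

78.5 mol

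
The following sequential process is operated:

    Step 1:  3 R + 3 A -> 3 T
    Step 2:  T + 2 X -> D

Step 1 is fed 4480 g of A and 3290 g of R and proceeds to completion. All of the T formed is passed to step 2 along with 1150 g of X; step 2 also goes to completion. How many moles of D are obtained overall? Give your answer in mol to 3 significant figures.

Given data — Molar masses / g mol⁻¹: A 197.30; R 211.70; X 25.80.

Step 1:
n(A) = 4480 / 197.30 = 22.71 mol
n(R) = 3290 / 211.70 = 15.54 mol
n/ν for A = 22.71/3 = 7.570
n/ν for R = 15.54/3 = 5.180
Smallest n/ν is R → limiting reagent.
n(T) produced = (3/3) × 15.54 = 15.54 mol
Step 2:
n(T) available = 15.54 mol
n(X) = 1150 / 25.80 = 44.57 mol
n/ν for T = 15.54/1 = 15.54
n/ν for X = 44.57/2 = 22.29
Smallest n/ν is T → limiting reagent.
n(D) = (1/1) × 15.54 = 15.54 mol

15.5 mol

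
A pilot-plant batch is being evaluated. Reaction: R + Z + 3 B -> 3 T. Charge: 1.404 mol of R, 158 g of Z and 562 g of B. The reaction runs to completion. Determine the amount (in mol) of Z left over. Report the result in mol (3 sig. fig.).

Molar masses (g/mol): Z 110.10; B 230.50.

0.622 mol

n(R) = 1.404 mol
n(Z) = 158.0 / 110.10 = 1.435 mol
n(B) = 562.0 / 230.50 = 2.438 mol
n/ν for R = 1.404/1 = 1.404
n/ν for Z = 1.435/1 = 1.435
n/ν for B = 2.438/3 = 0.8127
Smallest n/ν is B → limiting reagent.
Z consumed = (1/3) × 2.438 = 0.8127 mol
Z remaining = 1.435 − 0.8127 = 0.6223 mol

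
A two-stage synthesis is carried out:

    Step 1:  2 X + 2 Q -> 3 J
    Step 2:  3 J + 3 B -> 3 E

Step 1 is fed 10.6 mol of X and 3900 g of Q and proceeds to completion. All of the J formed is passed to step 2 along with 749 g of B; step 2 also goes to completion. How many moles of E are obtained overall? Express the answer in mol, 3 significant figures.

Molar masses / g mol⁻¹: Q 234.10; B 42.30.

15.9 mol

Step 1:
n(X) = 10.60 mol
n(Q) = 3900 / 234.10 = 16.66 mol
n/ν for X = 10.60/2 = 5.300
n/ν for Q = 16.66/2 = 8.330
Smallest n/ν is X → limiting reagent.
n(J) produced = (3/2) × 10.60 = 15.90 mol
Step 2:
n(J) available = 15.90 mol
n(B) = 749.0 / 42.30 = 17.71 mol
n/ν for J = 15.90/3 = 5.300
n/ν for B = 17.71/3 = 5.903
Smallest n/ν is J → limiting reagent.
n(E) = (3/3) × 15.90 = 15.90 mol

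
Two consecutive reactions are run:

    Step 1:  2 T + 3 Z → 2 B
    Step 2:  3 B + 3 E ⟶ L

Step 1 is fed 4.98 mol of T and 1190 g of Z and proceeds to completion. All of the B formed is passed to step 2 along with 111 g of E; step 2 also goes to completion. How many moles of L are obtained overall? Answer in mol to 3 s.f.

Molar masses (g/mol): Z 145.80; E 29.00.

Step 1:
n(T) = 4.980 mol
n(Z) = 1190 / 145.80 = 8.162 mol
n/ν → T: 2.490, Z: 2.721; T is limiting.
n(B) produced = (2/2) × 4.980 = 4.980 mol
Step 2:
n(B) available = 4.980 mol
n(E) = 111.0 / 29.00 = 3.828 mol
n/ν → B: 1.660, E: 1.276; E is limiting.
n(L) = (1/3) × 3.828 = 1.276 mol

1.28 mol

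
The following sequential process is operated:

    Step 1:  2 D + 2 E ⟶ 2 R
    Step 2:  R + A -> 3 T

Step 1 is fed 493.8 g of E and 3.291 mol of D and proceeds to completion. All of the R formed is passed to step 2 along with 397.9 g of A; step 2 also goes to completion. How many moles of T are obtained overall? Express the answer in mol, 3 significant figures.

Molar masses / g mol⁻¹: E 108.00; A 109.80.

Step 1:
n(E) = 493.8 / 108.00 = 4.572 mol
n(D) = 3.291 mol
n/ν → E: 2.286, D: 1.646; D is limiting.
n(R) produced = (2/2) × 3.291 = 3.291 mol
Step 2:
n(R) available = 3.291 mol
n(A) = 397.9 / 109.80 = 3.624 mol
n/ν → R: 3.291, A: 3.624; R is limiting.
n(T) = (3/1) × 3.291 = 9.873 mol

9.87 mol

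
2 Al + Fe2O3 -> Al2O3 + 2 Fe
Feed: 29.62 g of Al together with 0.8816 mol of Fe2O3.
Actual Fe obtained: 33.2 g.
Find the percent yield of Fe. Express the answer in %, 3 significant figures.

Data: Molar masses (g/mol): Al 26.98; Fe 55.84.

54.2 %

n(Al) = 29.62 / 26.98 = 1.098 mol
n(Fe2O3) = 0.8816 mol
n/ν for Al = 1.098/2 = 0.5490
n/ν for Fe2O3 = 0.8816/1 = 0.8816
Smallest n/ν is Al → limiting reagent.
theoretical n(Fe) = (2/2) × 1.098 = 1.098 mol → 61.31 g
% yield = 33.2 / 61.31 × 100 = 54.15 %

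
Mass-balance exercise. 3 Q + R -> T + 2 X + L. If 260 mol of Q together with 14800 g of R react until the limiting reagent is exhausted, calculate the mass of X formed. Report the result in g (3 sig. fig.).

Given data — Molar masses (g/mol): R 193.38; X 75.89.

n(Q) = 260.0 mol
n(R) = 14800 / 193.38 = 76.53 mol
n/ν → Q: 86.67, R: 76.53; R is limiting.
n(X) = (2/1) × 76.53 = 153.1 mol
mass = 153.1 × 75.89 = 11620 g

11600 g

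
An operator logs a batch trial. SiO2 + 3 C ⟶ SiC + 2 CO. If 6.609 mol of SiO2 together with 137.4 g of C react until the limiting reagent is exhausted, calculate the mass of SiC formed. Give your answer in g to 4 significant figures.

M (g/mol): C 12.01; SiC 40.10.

152.9 g

n(SiO2) = 6.609 mol
n(C) = 137.4 / 12.01 = 11.44 mol
n/ν for SiO2 = 6.609/1 = 6.609
n/ν for C = 11.44/3 = 3.813
Smallest n/ν is C → limiting reagent.
n(SiC) = (1/3) × 11.44 = 3.813 mol
mass = 3.813 × 40.10 = 152.9 g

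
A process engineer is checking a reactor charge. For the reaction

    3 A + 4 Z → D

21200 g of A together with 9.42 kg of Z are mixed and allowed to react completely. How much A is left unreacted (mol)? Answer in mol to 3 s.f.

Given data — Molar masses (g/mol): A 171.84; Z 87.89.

n(A) = 21200 / 171.84 = 123.4 mol
n(Z) = 9.420×1000 / 87.89 = 107.2 mol
n/ν → A: 41.13, Z: 26.80; Z is limiting.
A consumed = (3/4) × 107.2 = 80.40 mol
A remaining = 123.4 − 80.40 = 43.00 mol

43.0 mol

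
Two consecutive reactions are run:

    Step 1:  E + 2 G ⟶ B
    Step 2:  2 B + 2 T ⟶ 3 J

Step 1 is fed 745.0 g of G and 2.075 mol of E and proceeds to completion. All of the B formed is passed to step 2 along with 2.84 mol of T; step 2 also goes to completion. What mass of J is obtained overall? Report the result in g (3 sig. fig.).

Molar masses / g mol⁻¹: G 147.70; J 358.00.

Step 1:
n(G) = 745.0 / 147.70 = 5.044 mol
n(E) = 2.075 mol
n/ν for G = 5.044/2 = 2.522
n/ν for E = 2.075/1 = 2.075
Smallest n/ν is E → limiting reagent.
n(B) produced = (1/1) × 2.075 = 2.075 mol
Step 2:
n(B) available = 2.075 mol
n(T) = 2.840 mol
n/ν for B = 2.075/2 = 1.038
n/ν for T = 2.840/2 = 1.420
Smallest n/ν is B → limiting reagent.
n(J) = (3/2) × 2.075 = 3.113 mol
mass = 3.113 × 358.00 = 1114 g

1110 g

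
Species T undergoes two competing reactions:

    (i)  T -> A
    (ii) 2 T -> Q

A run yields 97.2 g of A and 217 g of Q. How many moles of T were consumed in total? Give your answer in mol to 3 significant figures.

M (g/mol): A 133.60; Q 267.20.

2.35 mol

n(A) = 97.2 / 133.60 = 0.7275 mol
n(Q) = 217 / 267.20 = 0.8121 mol
n(T) via (i) = (1/1)×0.7275 = 0.7275 mol
n(T) via (ii) = (2/1)×0.8121 = 1.624 mol
total n(T) = 0.7275 + 1.624 = 2.352 mol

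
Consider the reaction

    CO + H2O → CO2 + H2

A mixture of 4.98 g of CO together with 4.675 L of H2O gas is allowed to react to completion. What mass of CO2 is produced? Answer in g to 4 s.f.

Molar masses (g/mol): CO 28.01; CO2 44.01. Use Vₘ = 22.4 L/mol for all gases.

n(CO) = 4.980 / 28.01 = 0.1778 mol
n(H2O) = 4.675 / 22.4 = 0.2087 mol
n/ν → CO: 0.1778, H2O: 0.2087; CO is limiting.
n(CO2) = (1/1) × 0.1778 = 0.1778 mol
mass = 0.1778 × 44.01 = 7.825 g

7.825 g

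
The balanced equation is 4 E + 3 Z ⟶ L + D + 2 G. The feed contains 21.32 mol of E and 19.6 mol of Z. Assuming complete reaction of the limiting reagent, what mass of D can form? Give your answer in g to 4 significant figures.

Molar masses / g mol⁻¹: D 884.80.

4716 g

n(E) = 21.32 mol
n(Z) = 19.60 mol
n/ν for E = 21.32/4 = 5.330
n/ν for Z = 19.60/3 = 6.533
Smallest n/ν is E → limiting reagent.
n(D) = (1/4) × 21.32 = 5.330 mol
mass = 5.330 × 884.80 = 4716 g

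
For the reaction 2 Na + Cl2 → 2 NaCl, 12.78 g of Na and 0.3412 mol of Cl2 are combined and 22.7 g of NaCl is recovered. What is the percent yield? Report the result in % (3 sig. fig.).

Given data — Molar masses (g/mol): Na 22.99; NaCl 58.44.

n(Na) = 12.78 / 22.99 = 0.5559 mol
n(Cl2) = 0.3412 mol
n/ν for Na = 0.5559/2 = 0.2780
n/ν for Cl2 = 0.3412/1 = 0.3412
Smallest n/ν is Na → limiting reagent.
theoretical n(NaCl) = (2/2) × 0.5559 = 0.5559 mol → 32.49 g
% yield = 22.7 / 32.49 × 100 = 69.87 %

69.9 %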